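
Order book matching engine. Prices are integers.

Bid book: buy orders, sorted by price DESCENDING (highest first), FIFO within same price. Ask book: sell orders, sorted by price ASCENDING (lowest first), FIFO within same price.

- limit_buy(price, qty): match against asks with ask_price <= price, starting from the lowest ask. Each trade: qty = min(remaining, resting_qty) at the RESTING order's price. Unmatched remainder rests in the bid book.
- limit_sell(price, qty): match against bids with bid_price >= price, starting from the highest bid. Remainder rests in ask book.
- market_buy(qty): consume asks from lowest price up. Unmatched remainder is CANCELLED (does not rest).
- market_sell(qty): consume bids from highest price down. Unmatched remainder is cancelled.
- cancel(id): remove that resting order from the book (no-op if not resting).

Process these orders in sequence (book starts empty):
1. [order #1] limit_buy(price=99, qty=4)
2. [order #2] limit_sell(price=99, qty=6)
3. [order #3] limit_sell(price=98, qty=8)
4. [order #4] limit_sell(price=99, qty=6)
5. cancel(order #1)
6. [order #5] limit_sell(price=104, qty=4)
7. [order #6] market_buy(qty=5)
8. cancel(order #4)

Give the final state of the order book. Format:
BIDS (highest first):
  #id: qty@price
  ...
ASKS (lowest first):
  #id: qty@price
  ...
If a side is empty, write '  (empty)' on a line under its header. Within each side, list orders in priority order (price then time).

After op 1 [order #1] limit_buy(price=99, qty=4): fills=none; bids=[#1:4@99] asks=[-]
After op 2 [order #2] limit_sell(price=99, qty=6): fills=#1x#2:4@99; bids=[-] asks=[#2:2@99]
After op 3 [order #3] limit_sell(price=98, qty=8): fills=none; bids=[-] asks=[#3:8@98 #2:2@99]
After op 4 [order #4] limit_sell(price=99, qty=6): fills=none; bids=[-] asks=[#3:8@98 #2:2@99 #4:6@99]
After op 5 cancel(order #1): fills=none; bids=[-] asks=[#3:8@98 #2:2@99 #4:6@99]
After op 6 [order #5] limit_sell(price=104, qty=4): fills=none; bids=[-] asks=[#3:8@98 #2:2@99 #4:6@99 #5:4@104]
After op 7 [order #6] market_buy(qty=5): fills=#6x#3:5@98; bids=[-] asks=[#3:3@98 #2:2@99 #4:6@99 #5:4@104]
After op 8 cancel(order #4): fills=none; bids=[-] asks=[#3:3@98 #2:2@99 #5:4@104]

Answer: BIDS (highest first):
  (empty)
ASKS (lowest first):
  #3: 3@98
  #2: 2@99
  #5: 4@104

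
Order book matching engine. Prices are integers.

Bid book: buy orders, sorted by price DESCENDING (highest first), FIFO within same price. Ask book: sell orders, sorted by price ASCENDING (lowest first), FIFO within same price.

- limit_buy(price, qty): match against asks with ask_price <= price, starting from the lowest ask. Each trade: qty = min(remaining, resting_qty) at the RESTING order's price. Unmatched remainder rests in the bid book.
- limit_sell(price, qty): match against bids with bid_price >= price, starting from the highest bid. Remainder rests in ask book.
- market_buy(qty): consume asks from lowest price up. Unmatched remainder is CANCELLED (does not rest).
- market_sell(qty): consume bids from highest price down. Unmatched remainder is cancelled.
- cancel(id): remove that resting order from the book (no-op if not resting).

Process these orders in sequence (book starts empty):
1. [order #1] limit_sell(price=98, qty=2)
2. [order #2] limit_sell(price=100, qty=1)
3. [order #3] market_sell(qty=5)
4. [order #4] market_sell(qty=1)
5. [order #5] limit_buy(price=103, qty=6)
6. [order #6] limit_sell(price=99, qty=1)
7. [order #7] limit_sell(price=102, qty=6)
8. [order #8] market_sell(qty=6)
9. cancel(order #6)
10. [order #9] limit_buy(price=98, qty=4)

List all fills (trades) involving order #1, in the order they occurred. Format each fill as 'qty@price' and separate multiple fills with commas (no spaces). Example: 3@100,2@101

Answer: 2@98

Derivation:
After op 1 [order #1] limit_sell(price=98, qty=2): fills=none; bids=[-] asks=[#1:2@98]
After op 2 [order #2] limit_sell(price=100, qty=1): fills=none; bids=[-] asks=[#1:2@98 #2:1@100]
After op 3 [order #3] market_sell(qty=5): fills=none; bids=[-] asks=[#1:2@98 #2:1@100]
After op 4 [order #4] market_sell(qty=1): fills=none; bids=[-] asks=[#1:2@98 #2:1@100]
After op 5 [order #5] limit_buy(price=103, qty=6): fills=#5x#1:2@98 #5x#2:1@100; bids=[#5:3@103] asks=[-]
After op 6 [order #6] limit_sell(price=99, qty=1): fills=#5x#6:1@103; bids=[#5:2@103] asks=[-]
After op 7 [order #7] limit_sell(price=102, qty=6): fills=#5x#7:2@103; bids=[-] asks=[#7:4@102]
After op 8 [order #8] market_sell(qty=6): fills=none; bids=[-] asks=[#7:4@102]
After op 9 cancel(order #6): fills=none; bids=[-] asks=[#7:4@102]
After op 10 [order #9] limit_buy(price=98, qty=4): fills=none; bids=[#9:4@98] asks=[#7:4@102]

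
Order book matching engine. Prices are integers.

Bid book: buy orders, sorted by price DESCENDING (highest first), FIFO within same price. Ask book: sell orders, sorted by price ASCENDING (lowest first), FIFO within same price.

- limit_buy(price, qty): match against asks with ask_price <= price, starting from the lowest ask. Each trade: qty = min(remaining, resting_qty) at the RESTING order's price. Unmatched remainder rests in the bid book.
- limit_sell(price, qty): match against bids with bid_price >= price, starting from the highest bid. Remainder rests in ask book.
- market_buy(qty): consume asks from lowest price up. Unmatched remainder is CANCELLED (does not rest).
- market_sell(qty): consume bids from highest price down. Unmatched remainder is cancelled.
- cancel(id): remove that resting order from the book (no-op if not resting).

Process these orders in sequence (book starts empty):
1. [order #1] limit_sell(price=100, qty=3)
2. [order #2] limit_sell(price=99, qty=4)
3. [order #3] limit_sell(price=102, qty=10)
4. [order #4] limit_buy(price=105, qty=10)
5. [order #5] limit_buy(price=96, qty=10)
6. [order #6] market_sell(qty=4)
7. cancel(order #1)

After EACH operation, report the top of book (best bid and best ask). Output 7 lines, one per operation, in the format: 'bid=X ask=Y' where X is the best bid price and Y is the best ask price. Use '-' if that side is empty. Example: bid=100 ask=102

After op 1 [order #1] limit_sell(price=100, qty=3): fills=none; bids=[-] asks=[#1:3@100]
After op 2 [order #2] limit_sell(price=99, qty=4): fills=none; bids=[-] asks=[#2:4@99 #1:3@100]
After op 3 [order #3] limit_sell(price=102, qty=10): fills=none; bids=[-] asks=[#2:4@99 #1:3@100 #3:10@102]
After op 4 [order #4] limit_buy(price=105, qty=10): fills=#4x#2:4@99 #4x#1:3@100 #4x#3:3@102; bids=[-] asks=[#3:7@102]
After op 5 [order #5] limit_buy(price=96, qty=10): fills=none; bids=[#5:10@96] asks=[#3:7@102]
After op 6 [order #6] market_sell(qty=4): fills=#5x#6:4@96; bids=[#5:6@96] asks=[#3:7@102]
After op 7 cancel(order #1): fills=none; bids=[#5:6@96] asks=[#3:7@102]

Answer: bid=- ask=100
bid=- ask=99
bid=- ask=99
bid=- ask=102
bid=96 ask=102
bid=96 ask=102
bid=96 ask=102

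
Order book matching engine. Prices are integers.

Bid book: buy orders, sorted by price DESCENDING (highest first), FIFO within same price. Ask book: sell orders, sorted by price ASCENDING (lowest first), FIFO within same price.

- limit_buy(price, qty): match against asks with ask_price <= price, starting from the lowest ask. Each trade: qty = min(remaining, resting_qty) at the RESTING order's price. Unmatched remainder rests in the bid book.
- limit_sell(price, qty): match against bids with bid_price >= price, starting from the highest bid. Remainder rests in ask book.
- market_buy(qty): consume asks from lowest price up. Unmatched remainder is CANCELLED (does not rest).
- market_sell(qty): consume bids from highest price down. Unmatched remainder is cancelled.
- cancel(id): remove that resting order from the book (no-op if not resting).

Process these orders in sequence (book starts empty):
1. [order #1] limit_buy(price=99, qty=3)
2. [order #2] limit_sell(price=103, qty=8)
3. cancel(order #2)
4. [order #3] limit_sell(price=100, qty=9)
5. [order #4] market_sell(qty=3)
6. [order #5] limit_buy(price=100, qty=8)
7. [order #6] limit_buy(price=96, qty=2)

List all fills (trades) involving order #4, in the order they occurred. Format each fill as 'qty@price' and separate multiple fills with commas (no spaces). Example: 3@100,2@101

Answer: 3@99

Derivation:
After op 1 [order #1] limit_buy(price=99, qty=3): fills=none; bids=[#1:3@99] asks=[-]
After op 2 [order #2] limit_sell(price=103, qty=8): fills=none; bids=[#1:3@99] asks=[#2:8@103]
After op 3 cancel(order #2): fills=none; bids=[#1:3@99] asks=[-]
After op 4 [order #3] limit_sell(price=100, qty=9): fills=none; bids=[#1:3@99] asks=[#3:9@100]
After op 5 [order #4] market_sell(qty=3): fills=#1x#4:3@99; bids=[-] asks=[#3:9@100]
After op 6 [order #5] limit_buy(price=100, qty=8): fills=#5x#3:8@100; bids=[-] asks=[#3:1@100]
After op 7 [order #6] limit_buy(price=96, qty=2): fills=none; bids=[#6:2@96] asks=[#3:1@100]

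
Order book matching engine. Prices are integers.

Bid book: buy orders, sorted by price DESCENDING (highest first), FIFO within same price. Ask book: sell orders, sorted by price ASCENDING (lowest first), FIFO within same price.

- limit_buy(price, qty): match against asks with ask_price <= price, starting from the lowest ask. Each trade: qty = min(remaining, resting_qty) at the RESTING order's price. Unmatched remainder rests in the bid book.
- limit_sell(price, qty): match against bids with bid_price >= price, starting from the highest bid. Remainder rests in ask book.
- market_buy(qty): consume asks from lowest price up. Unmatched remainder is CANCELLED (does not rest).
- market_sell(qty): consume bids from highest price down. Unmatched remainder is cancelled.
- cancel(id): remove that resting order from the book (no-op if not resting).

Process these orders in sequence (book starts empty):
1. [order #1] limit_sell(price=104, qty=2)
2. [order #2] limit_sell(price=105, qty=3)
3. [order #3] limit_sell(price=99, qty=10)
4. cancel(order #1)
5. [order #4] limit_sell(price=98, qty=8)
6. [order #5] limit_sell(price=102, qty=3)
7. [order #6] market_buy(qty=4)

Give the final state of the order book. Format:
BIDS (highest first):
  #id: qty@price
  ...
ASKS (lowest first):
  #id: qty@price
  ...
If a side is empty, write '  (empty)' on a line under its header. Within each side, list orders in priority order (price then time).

After op 1 [order #1] limit_sell(price=104, qty=2): fills=none; bids=[-] asks=[#1:2@104]
After op 2 [order #2] limit_sell(price=105, qty=3): fills=none; bids=[-] asks=[#1:2@104 #2:3@105]
After op 3 [order #3] limit_sell(price=99, qty=10): fills=none; bids=[-] asks=[#3:10@99 #1:2@104 #2:3@105]
After op 4 cancel(order #1): fills=none; bids=[-] asks=[#3:10@99 #2:3@105]
After op 5 [order #4] limit_sell(price=98, qty=8): fills=none; bids=[-] asks=[#4:8@98 #3:10@99 #2:3@105]
After op 6 [order #5] limit_sell(price=102, qty=3): fills=none; bids=[-] asks=[#4:8@98 #3:10@99 #5:3@102 #2:3@105]
After op 7 [order #6] market_buy(qty=4): fills=#6x#4:4@98; bids=[-] asks=[#4:4@98 #3:10@99 #5:3@102 #2:3@105]

Answer: BIDS (highest first):
  (empty)
ASKS (lowest first):
  #4: 4@98
  #3: 10@99
  #5: 3@102
  #2: 3@105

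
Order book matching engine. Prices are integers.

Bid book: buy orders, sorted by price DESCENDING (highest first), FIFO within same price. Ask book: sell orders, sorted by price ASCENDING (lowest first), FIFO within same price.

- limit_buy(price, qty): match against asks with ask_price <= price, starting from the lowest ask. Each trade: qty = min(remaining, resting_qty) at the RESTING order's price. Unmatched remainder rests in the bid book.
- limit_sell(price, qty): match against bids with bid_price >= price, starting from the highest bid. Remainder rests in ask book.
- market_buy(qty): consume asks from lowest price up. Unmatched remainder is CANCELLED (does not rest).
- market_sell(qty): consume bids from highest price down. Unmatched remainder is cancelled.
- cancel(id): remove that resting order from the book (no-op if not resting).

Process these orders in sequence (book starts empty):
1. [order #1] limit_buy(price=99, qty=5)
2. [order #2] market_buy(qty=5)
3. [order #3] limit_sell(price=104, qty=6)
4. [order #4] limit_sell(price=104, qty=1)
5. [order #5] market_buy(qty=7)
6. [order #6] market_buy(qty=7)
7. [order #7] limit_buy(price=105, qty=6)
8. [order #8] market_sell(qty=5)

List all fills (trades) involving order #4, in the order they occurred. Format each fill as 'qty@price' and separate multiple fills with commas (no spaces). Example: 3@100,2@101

After op 1 [order #1] limit_buy(price=99, qty=5): fills=none; bids=[#1:5@99] asks=[-]
After op 2 [order #2] market_buy(qty=5): fills=none; bids=[#1:5@99] asks=[-]
After op 3 [order #3] limit_sell(price=104, qty=6): fills=none; bids=[#1:5@99] asks=[#3:6@104]
After op 4 [order #4] limit_sell(price=104, qty=1): fills=none; bids=[#1:5@99] asks=[#3:6@104 #4:1@104]
After op 5 [order #5] market_buy(qty=7): fills=#5x#3:6@104 #5x#4:1@104; bids=[#1:5@99] asks=[-]
After op 6 [order #6] market_buy(qty=7): fills=none; bids=[#1:5@99] asks=[-]
After op 7 [order #7] limit_buy(price=105, qty=6): fills=none; bids=[#7:6@105 #1:5@99] asks=[-]
After op 8 [order #8] market_sell(qty=5): fills=#7x#8:5@105; bids=[#7:1@105 #1:5@99] asks=[-]

Answer: 1@104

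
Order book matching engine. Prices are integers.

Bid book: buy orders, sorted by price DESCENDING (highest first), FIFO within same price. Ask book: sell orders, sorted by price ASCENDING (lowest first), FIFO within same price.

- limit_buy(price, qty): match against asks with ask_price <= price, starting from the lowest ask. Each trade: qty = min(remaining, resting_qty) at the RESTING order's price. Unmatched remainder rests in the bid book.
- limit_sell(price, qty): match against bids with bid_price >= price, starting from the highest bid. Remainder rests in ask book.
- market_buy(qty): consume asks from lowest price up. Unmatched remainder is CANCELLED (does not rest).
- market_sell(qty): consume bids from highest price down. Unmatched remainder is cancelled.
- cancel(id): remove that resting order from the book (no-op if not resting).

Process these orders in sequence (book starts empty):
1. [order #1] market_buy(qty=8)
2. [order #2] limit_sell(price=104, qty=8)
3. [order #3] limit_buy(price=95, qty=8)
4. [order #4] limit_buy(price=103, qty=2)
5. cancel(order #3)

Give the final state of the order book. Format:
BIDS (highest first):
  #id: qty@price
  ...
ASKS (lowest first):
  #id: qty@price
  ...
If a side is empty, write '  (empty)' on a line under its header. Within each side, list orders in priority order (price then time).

Answer: BIDS (highest first):
  #4: 2@103
ASKS (lowest first):
  #2: 8@104

Derivation:
After op 1 [order #1] market_buy(qty=8): fills=none; bids=[-] asks=[-]
After op 2 [order #2] limit_sell(price=104, qty=8): fills=none; bids=[-] asks=[#2:8@104]
After op 3 [order #3] limit_buy(price=95, qty=8): fills=none; bids=[#3:8@95] asks=[#2:8@104]
After op 4 [order #4] limit_buy(price=103, qty=2): fills=none; bids=[#4:2@103 #3:8@95] asks=[#2:8@104]
After op 5 cancel(order #3): fills=none; bids=[#4:2@103] asks=[#2:8@104]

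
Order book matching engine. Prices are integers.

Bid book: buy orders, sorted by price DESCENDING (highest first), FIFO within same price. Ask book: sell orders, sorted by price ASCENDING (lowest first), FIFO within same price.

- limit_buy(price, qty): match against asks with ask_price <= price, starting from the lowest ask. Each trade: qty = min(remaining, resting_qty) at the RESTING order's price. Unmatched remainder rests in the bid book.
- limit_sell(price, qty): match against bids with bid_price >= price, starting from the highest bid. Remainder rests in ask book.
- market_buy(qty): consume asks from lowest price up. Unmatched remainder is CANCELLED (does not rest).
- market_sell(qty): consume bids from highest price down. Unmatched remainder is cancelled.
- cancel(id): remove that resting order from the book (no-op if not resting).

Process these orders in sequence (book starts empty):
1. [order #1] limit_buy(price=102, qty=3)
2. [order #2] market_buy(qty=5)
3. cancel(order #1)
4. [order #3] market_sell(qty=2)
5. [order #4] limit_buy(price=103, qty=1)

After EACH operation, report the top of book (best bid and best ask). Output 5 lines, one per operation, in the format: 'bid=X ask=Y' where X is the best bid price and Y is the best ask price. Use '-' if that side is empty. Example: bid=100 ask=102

Answer: bid=102 ask=-
bid=102 ask=-
bid=- ask=-
bid=- ask=-
bid=103 ask=-

Derivation:
After op 1 [order #1] limit_buy(price=102, qty=3): fills=none; bids=[#1:3@102] asks=[-]
After op 2 [order #2] market_buy(qty=5): fills=none; bids=[#1:3@102] asks=[-]
After op 3 cancel(order #1): fills=none; bids=[-] asks=[-]
After op 4 [order #3] market_sell(qty=2): fills=none; bids=[-] asks=[-]
After op 5 [order #4] limit_buy(price=103, qty=1): fills=none; bids=[#4:1@103] asks=[-]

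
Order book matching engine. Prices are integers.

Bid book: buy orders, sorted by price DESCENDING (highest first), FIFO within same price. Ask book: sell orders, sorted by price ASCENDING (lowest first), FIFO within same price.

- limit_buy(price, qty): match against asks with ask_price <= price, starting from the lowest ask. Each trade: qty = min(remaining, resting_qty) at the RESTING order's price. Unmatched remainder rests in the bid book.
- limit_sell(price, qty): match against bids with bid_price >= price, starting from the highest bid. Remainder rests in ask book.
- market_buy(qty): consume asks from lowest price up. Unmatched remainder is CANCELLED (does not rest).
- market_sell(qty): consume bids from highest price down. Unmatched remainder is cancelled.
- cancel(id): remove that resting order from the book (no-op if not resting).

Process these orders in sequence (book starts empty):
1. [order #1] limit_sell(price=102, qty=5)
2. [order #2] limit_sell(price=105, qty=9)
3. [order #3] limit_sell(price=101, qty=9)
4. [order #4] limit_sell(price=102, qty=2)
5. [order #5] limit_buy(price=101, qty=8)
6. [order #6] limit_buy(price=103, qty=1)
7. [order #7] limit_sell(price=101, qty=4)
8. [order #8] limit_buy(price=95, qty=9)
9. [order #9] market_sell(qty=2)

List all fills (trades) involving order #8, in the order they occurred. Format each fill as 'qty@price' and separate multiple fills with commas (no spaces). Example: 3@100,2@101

Answer: 2@95

Derivation:
After op 1 [order #1] limit_sell(price=102, qty=5): fills=none; bids=[-] asks=[#1:5@102]
After op 2 [order #2] limit_sell(price=105, qty=9): fills=none; bids=[-] asks=[#1:5@102 #2:9@105]
After op 3 [order #3] limit_sell(price=101, qty=9): fills=none; bids=[-] asks=[#3:9@101 #1:5@102 #2:9@105]
After op 4 [order #4] limit_sell(price=102, qty=2): fills=none; bids=[-] asks=[#3:9@101 #1:5@102 #4:2@102 #2:9@105]
After op 5 [order #5] limit_buy(price=101, qty=8): fills=#5x#3:8@101; bids=[-] asks=[#3:1@101 #1:5@102 #4:2@102 #2:9@105]
After op 6 [order #6] limit_buy(price=103, qty=1): fills=#6x#3:1@101; bids=[-] asks=[#1:5@102 #4:2@102 #2:9@105]
After op 7 [order #7] limit_sell(price=101, qty=4): fills=none; bids=[-] asks=[#7:4@101 #1:5@102 #4:2@102 #2:9@105]
After op 8 [order #8] limit_buy(price=95, qty=9): fills=none; bids=[#8:9@95] asks=[#7:4@101 #1:5@102 #4:2@102 #2:9@105]
After op 9 [order #9] market_sell(qty=2): fills=#8x#9:2@95; bids=[#8:7@95] asks=[#7:4@101 #1:5@102 #4:2@102 #2:9@105]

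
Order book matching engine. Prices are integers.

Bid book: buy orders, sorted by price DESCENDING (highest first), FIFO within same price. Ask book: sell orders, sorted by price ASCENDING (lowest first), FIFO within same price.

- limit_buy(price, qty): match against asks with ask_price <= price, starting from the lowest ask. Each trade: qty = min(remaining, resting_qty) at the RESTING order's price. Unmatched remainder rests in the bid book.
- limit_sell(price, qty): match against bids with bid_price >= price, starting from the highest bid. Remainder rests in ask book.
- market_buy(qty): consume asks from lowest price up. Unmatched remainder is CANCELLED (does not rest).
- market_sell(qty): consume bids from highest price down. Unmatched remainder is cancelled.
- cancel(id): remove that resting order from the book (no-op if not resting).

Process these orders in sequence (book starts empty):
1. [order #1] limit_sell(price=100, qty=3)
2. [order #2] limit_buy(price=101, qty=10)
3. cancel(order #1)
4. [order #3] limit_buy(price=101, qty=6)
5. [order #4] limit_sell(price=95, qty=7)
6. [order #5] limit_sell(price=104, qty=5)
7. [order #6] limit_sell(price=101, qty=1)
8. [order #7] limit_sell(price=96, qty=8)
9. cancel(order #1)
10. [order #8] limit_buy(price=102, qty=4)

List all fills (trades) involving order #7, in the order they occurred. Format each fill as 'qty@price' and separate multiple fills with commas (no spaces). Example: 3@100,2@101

After op 1 [order #1] limit_sell(price=100, qty=3): fills=none; bids=[-] asks=[#1:3@100]
After op 2 [order #2] limit_buy(price=101, qty=10): fills=#2x#1:3@100; bids=[#2:7@101] asks=[-]
After op 3 cancel(order #1): fills=none; bids=[#2:7@101] asks=[-]
After op 4 [order #3] limit_buy(price=101, qty=6): fills=none; bids=[#2:7@101 #3:6@101] asks=[-]
After op 5 [order #4] limit_sell(price=95, qty=7): fills=#2x#4:7@101; bids=[#3:6@101] asks=[-]
After op 6 [order #5] limit_sell(price=104, qty=5): fills=none; bids=[#3:6@101] asks=[#5:5@104]
After op 7 [order #6] limit_sell(price=101, qty=1): fills=#3x#6:1@101; bids=[#3:5@101] asks=[#5:5@104]
After op 8 [order #7] limit_sell(price=96, qty=8): fills=#3x#7:5@101; bids=[-] asks=[#7:3@96 #5:5@104]
After op 9 cancel(order #1): fills=none; bids=[-] asks=[#7:3@96 #5:5@104]
After op 10 [order #8] limit_buy(price=102, qty=4): fills=#8x#7:3@96; bids=[#8:1@102] asks=[#5:5@104]

Answer: 5@101,3@96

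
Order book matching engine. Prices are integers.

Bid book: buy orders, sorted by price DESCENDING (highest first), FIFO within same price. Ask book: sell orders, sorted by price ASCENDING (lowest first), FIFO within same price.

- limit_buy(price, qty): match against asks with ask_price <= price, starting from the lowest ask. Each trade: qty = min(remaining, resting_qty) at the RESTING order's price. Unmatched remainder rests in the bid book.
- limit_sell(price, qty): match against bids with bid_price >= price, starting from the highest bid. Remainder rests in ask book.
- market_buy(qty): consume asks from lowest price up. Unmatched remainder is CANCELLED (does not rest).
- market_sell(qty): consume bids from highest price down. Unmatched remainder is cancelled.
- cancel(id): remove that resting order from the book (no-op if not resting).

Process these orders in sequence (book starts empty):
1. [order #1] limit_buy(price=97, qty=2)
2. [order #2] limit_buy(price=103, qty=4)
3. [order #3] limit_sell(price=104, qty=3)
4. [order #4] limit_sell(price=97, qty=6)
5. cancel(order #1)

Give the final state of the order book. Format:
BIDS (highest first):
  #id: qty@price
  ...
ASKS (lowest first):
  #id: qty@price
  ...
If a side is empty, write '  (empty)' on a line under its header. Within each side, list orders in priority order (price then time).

After op 1 [order #1] limit_buy(price=97, qty=2): fills=none; bids=[#1:2@97] asks=[-]
After op 2 [order #2] limit_buy(price=103, qty=4): fills=none; bids=[#2:4@103 #1:2@97] asks=[-]
After op 3 [order #3] limit_sell(price=104, qty=3): fills=none; bids=[#2:4@103 #1:2@97] asks=[#3:3@104]
After op 4 [order #4] limit_sell(price=97, qty=6): fills=#2x#4:4@103 #1x#4:2@97; bids=[-] asks=[#3:3@104]
After op 5 cancel(order #1): fills=none; bids=[-] asks=[#3:3@104]

Answer: BIDS (highest first):
  (empty)
ASKS (lowest first):
  #3: 3@104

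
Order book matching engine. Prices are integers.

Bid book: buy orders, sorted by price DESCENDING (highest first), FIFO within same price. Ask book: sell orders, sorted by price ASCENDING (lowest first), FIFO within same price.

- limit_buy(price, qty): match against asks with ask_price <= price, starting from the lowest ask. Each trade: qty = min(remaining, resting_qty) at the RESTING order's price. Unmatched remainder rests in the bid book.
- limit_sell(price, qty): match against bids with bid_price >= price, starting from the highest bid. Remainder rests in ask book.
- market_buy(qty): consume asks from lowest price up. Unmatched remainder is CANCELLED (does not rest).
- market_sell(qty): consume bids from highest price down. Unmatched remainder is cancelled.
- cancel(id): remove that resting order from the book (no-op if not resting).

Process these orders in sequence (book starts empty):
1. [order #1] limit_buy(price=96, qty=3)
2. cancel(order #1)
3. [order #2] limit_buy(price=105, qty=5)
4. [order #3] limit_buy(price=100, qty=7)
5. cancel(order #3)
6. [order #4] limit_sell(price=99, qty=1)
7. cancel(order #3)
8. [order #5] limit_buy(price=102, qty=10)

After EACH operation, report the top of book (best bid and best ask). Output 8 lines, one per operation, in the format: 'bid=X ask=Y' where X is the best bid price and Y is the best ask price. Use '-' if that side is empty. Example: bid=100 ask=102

After op 1 [order #1] limit_buy(price=96, qty=3): fills=none; bids=[#1:3@96] asks=[-]
After op 2 cancel(order #1): fills=none; bids=[-] asks=[-]
After op 3 [order #2] limit_buy(price=105, qty=5): fills=none; bids=[#2:5@105] asks=[-]
After op 4 [order #3] limit_buy(price=100, qty=7): fills=none; bids=[#2:5@105 #3:7@100] asks=[-]
After op 5 cancel(order #3): fills=none; bids=[#2:5@105] asks=[-]
After op 6 [order #4] limit_sell(price=99, qty=1): fills=#2x#4:1@105; bids=[#2:4@105] asks=[-]
After op 7 cancel(order #3): fills=none; bids=[#2:4@105] asks=[-]
After op 8 [order #5] limit_buy(price=102, qty=10): fills=none; bids=[#2:4@105 #5:10@102] asks=[-]

Answer: bid=96 ask=-
bid=- ask=-
bid=105 ask=-
bid=105 ask=-
bid=105 ask=-
bid=105 ask=-
bid=105 ask=-
bid=105 ask=-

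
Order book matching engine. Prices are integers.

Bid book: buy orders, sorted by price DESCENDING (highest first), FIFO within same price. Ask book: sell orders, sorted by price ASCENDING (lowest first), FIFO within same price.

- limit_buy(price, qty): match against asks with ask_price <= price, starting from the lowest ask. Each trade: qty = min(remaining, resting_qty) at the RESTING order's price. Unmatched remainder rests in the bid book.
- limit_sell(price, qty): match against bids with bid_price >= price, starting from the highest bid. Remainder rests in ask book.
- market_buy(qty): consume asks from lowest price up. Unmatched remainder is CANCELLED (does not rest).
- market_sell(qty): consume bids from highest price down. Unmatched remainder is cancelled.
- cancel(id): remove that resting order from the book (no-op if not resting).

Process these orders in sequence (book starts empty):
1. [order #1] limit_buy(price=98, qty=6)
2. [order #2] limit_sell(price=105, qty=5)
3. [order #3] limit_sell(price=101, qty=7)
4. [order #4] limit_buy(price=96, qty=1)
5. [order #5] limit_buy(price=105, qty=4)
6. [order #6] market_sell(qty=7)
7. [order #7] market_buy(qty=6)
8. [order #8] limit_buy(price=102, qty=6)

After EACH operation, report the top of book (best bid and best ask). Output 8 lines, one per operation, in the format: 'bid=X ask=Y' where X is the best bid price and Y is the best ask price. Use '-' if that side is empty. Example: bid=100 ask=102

Answer: bid=98 ask=-
bid=98 ask=105
bid=98 ask=101
bid=98 ask=101
bid=98 ask=101
bid=- ask=101
bid=- ask=105
bid=102 ask=105

Derivation:
After op 1 [order #1] limit_buy(price=98, qty=6): fills=none; bids=[#1:6@98] asks=[-]
After op 2 [order #2] limit_sell(price=105, qty=5): fills=none; bids=[#1:6@98] asks=[#2:5@105]
After op 3 [order #3] limit_sell(price=101, qty=7): fills=none; bids=[#1:6@98] asks=[#3:7@101 #2:5@105]
After op 4 [order #4] limit_buy(price=96, qty=1): fills=none; bids=[#1:6@98 #4:1@96] asks=[#3:7@101 #2:5@105]
After op 5 [order #5] limit_buy(price=105, qty=4): fills=#5x#3:4@101; bids=[#1:6@98 #4:1@96] asks=[#3:3@101 #2:5@105]
After op 6 [order #6] market_sell(qty=7): fills=#1x#6:6@98 #4x#6:1@96; bids=[-] asks=[#3:3@101 #2:5@105]
After op 7 [order #7] market_buy(qty=6): fills=#7x#3:3@101 #7x#2:3@105; bids=[-] asks=[#2:2@105]
After op 8 [order #8] limit_buy(price=102, qty=6): fills=none; bids=[#8:6@102] asks=[#2:2@105]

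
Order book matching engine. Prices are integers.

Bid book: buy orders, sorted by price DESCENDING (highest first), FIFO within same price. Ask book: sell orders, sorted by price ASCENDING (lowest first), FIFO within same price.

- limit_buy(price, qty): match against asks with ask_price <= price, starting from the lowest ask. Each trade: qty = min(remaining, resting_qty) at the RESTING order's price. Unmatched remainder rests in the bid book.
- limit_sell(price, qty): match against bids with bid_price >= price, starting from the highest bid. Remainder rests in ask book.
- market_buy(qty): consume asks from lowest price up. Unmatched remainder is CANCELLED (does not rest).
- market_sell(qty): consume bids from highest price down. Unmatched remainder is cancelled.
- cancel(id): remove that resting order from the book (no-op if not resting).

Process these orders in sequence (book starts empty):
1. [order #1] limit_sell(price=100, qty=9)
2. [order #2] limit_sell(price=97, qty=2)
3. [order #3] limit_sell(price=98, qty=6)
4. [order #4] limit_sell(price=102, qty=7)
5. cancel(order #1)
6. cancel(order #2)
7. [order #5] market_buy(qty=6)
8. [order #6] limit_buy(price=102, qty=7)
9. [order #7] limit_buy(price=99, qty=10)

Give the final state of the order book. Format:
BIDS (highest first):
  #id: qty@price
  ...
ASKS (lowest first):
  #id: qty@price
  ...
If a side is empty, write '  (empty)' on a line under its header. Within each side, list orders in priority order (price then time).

Answer: BIDS (highest first):
  #7: 10@99
ASKS (lowest first):
  (empty)

Derivation:
After op 1 [order #1] limit_sell(price=100, qty=9): fills=none; bids=[-] asks=[#1:9@100]
After op 2 [order #2] limit_sell(price=97, qty=2): fills=none; bids=[-] asks=[#2:2@97 #1:9@100]
After op 3 [order #3] limit_sell(price=98, qty=6): fills=none; bids=[-] asks=[#2:2@97 #3:6@98 #1:9@100]
After op 4 [order #4] limit_sell(price=102, qty=7): fills=none; bids=[-] asks=[#2:2@97 #3:6@98 #1:9@100 #4:7@102]
After op 5 cancel(order #1): fills=none; bids=[-] asks=[#2:2@97 #3:6@98 #4:7@102]
After op 6 cancel(order #2): fills=none; bids=[-] asks=[#3:6@98 #4:7@102]
After op 7 [order #5] market_buy(qty=6): fills=#5x#3:6@98; bids=[-] asks=[#4:7@102]
After op 8 [order #6] limit_buy(price=102, qty=7): fills=#6x#4:7@102; bids=[-] asks=[-]
After op 9 [order #7] limit_buy(price=99, qty=10): fills=none; bids=[#7:10@99] asks=[-]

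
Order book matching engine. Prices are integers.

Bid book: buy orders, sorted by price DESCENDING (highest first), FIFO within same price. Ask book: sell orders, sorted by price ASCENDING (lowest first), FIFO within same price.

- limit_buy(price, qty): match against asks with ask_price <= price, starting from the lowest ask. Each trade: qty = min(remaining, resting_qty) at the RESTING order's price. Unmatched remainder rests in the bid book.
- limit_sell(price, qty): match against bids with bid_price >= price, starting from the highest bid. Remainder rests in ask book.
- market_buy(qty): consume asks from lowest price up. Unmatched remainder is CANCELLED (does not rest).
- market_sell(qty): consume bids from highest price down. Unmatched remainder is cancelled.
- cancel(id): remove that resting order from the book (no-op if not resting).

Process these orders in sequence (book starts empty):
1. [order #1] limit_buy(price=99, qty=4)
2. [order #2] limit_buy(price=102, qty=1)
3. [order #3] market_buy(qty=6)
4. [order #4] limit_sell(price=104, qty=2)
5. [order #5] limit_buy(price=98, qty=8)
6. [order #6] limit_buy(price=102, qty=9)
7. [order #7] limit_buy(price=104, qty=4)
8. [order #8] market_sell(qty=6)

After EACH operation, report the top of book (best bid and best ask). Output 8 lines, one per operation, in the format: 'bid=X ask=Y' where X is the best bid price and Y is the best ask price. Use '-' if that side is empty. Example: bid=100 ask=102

Answer: bid=99 ask=-
bid=102 ask=-
bid=102 ask=-
bid=102 ask=104
bid=102 ask=104
bid=102 ask=104
bid=104 ask=-
bid=102 ask=-

Derivation:
After op 1 [order #1] limit_buy(price=99, qty=4): fills=none; bids=[#1:4@99] asks=[-]
After op 2 [order #2] limit_buy(price=102, qty=1): fills=none; bids=[#2:1@102 #1:4@99] asks=[-]
After op 3 [order #3] market_buy(qty=6): fills=none; bids=[#2:1@102 #1:4@99] asks=[-]
After op 4 [order #4] limit_sell(price=104, qty=2): fills=none; bids=[#2:1@102 #1:4@99] asks=[#4:2@104]
After op 5 [order #5] limit_buy(price=98, qty=8): fills=none; bids=[#2:1@102 #1:4@99 #5:8@98] asks=[#4:2@104]
After op 6 [order #6] limit_buy(price=102, qty=9): fills=none; bids=[#2:1@102 #6:9@102 #1:4@99 #5:8@98] asks=[#4:2@104]
After op 7 [order #7] limit_buy(price=104, qty=4): fills=#7x#4:2@104; bids=[#7:2@104 #2:1@102 #6:9@102 #1:4@99 #5:8@98] asks=[-]
After op 8 [order #8] market_sell(qty=6): fills=#7x#8:2@104 #2x#8:1@102 #6x#8:3@102; bids=[#6:6@102 #1:4@99 #5:8@98] asks=[-]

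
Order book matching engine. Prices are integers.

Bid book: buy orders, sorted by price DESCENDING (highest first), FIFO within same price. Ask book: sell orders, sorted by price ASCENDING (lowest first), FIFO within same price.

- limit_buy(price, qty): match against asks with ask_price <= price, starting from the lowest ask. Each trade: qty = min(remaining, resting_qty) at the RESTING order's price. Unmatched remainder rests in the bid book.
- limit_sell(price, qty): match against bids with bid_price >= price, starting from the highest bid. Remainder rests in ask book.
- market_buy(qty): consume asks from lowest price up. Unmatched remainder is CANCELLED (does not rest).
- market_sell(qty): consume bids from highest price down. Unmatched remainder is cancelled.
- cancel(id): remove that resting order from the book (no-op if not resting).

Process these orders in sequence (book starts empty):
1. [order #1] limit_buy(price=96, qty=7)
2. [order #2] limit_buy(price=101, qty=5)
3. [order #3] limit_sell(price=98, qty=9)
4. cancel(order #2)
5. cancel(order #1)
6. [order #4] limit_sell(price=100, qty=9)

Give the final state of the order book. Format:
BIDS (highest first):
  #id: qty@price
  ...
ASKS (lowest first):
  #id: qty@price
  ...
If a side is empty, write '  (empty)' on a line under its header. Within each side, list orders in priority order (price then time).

Answer: BIDS (highest first):
  (empty)
ASKS (lowest first):
  #3: 4@98
  #4: 9@100

Derivation:
After op 1 [order #1] limit_buy(price=96, qty=7): fills=none; bids=[#1:7@96] asks=[-]
After op 2 [order #2] limit_buy(price=101, qty=5): fills=none; bids=[#2:5@101 #1:7@96] asks=[-]
After op 3 [order #3] limit_sell(price=98, qty=9): fills=#2x#3:5@101; bids=[#1:7@96] asks=[#3:4@98]
After op 4 cancel(order #2): fills=none; bids=[#1:7@96] asks=[#3:4@98]
After op 5 cancel(order #1): fills=none; bids=[-] asks=[#3:4@98]
After op 6 [order #4] limit_sell(price=100, qty=9): fills=none; bids=[-] asks=[#3:4@98 #4:9@100]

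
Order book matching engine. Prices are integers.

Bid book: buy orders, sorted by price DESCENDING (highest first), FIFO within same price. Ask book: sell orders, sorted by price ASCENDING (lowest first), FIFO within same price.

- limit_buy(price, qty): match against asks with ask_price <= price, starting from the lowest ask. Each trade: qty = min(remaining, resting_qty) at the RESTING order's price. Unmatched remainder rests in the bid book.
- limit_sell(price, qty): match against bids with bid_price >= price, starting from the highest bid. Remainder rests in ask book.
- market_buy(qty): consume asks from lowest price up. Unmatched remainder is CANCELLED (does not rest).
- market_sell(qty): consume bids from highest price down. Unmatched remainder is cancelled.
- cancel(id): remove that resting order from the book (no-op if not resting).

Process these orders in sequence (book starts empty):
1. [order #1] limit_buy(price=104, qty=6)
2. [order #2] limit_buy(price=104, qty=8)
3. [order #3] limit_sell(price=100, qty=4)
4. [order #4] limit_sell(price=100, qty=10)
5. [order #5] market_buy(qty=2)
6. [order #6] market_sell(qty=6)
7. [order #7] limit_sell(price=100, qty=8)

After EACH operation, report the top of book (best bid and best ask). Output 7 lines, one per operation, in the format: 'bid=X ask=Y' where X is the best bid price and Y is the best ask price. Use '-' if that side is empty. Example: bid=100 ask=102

Answer: bid=104 ask=-
bid=104 ask=-
bid=104 ask=-
bid=- ask=-
bid=- ask=-
bid=- ask=-
bid=- ask=100

Derivation:
After op 1 [order #1] limit_buy(price=104, qty=6): fills=none; bids=[#1:6@104] asks=[-]
After op 2 [order #2] limit_buy(price=104, qty=8): fills=none; bids=[#1:6@104 #2:8@104] asks=[-]
After op 3 [order #3] limit_sell(price=100, qty=4): fills=#1x#3:4@104; bids=[#1:2@104 #2:8@104] asks=[-]
After op 4 [order #4] limit_sell(price=100, qty=10): fills=#1x#4:2@104 #2x#4:8@104; bids=[-] asks=[-]
After op 5 [order #5] market_buy(qty=2): fills=none; bids=[-] asks=[-]
After op 6 [order #6] market_sell(qty=6): fills=none; bids=[-] asks=[-]
After op 7 [order #7] limit_sell(price=100, qty=8): fills=none; bids=[-] asks=[#7:8@100]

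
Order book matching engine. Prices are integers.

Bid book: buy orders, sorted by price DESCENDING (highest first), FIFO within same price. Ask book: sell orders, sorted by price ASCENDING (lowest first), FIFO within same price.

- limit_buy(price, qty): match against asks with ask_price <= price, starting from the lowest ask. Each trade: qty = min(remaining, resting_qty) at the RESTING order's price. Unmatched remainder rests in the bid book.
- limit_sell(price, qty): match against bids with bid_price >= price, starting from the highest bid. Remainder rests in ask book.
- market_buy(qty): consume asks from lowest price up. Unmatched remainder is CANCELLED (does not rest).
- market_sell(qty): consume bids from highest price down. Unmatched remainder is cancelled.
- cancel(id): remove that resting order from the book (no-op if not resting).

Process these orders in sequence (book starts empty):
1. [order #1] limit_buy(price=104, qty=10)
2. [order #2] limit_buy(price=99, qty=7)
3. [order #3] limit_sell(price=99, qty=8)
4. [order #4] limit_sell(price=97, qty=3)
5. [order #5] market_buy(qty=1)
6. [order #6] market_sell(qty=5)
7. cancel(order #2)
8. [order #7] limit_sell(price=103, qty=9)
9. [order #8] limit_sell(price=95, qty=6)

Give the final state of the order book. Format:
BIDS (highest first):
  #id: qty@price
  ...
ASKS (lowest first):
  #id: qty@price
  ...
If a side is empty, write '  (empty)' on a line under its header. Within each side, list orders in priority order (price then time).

Answer: BIDS (highest first):
  (empty)
ASKS (lowest first):
  #8: 6@95
  #7: 9@103

Derivation:
After op 1 [order #1] limit_buy(price=104, qty=10): fills=none; bids=[#1:10@104] asks=[-]
After op 2 [order #2] limit_buy(price=99, qty=7): fills=none; bids=[#1:10@104 #2:7@99] asks=[-]
After op 3 [order #3] limit_sell(price=99, qty=8): fills=#1x#3:8@104; bids=[#1:2@104 #2:7@99] asks=[-]
After op 4 [order #4] limit_sell(price=97, qty=3): fills=#1x#4:2@104 #2x#4:1@99; bids=[#2:6@99] asks=[-]
After op 5 [order #5] market_buy(qty=1): fills=none; bids=[#2:6@99] asks=[-]
After op 6 [order #6] market_sell(qty=5): fills=#2x#6:5@99; bids=[#2:1@99] asks=[-]
After op 7 cancel(order #2): fills=none; bids=[-] asks=[-]
After op 8 [order #7] limit_sell(price=103, qty=9): fills=none; bids=[-] asks=[#7:9@103]
After op 9 [order #8] limit_sell(price=95, qty=6): fills=none; bids=[-] asks=[#8:6@95 #7:9@103]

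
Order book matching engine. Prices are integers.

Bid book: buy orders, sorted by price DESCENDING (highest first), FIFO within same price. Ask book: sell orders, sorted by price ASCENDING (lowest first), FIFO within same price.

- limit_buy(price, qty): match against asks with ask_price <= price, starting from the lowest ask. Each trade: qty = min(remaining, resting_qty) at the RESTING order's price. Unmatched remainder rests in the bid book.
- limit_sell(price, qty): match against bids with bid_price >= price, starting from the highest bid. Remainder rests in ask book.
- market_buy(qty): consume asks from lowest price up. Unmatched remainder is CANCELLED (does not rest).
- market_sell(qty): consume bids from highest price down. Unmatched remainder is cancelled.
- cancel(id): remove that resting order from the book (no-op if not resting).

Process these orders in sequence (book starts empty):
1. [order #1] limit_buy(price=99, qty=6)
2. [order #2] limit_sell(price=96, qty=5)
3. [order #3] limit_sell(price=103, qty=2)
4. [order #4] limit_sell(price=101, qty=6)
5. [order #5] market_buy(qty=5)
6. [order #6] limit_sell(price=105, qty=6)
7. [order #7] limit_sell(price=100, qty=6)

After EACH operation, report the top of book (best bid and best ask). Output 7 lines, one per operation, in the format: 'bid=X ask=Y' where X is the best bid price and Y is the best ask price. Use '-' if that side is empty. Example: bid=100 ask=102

Answer: bid=99 ask=-
bid=99 ask=-
bid=99 ask=103
bid=99 ask=101
bid=99 ask=101
bid=99 ask=101
bid=99 ask=100

Derivation:
After op 1 [order #1] limit_buy(price=99, qty=6): fills=none; bids=[#1:6@99] asks=[-]
After op 2 [order #2] limit_sell(price=96, qty=5): fills=#1x#2:5@99; bids=[#1:1@99] asks=[-]
After op 3 [order #3] limit_sell(price=103, qty=2): fills=none; bids=[#1:1@99] asks=[#3:2@103]
After op 4 [order #4] limit_sell(price=101, qty=6): fills=none; bids=[#1:1@99] asks=[#4:6@101 #3:2@103]
After op 5 [order #5] market_buy(qty=5): fills=#5x#4:5@101; bids=[#1:1@99] asks=[#4:1@101 #3:2@103]
After op 6 [order #6] limit_sell(price=105, qty=6): fills=none; bids=[#1:1@99] asks=[#4:1@101 #3:2@103 #6:6@105]
After op 7 [order #7] limit_sell(price=100, qty=6): fills=none; bids=[#1:1@99] asks=[#7:6@100 #4:1@101 #3:2@103 #6:6@105]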